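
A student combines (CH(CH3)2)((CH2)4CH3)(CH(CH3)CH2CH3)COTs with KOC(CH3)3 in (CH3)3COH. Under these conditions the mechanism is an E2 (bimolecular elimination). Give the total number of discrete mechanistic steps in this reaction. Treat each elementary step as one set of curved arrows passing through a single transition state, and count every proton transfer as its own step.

1

Step 1: In one step, (CH3)3CO⁻ pulls off a β-proton, the C–O bond cleaves, and a C=C double bond forms between the α- and β-carbons (E2, anti elimination).
Total: 1 elementary step.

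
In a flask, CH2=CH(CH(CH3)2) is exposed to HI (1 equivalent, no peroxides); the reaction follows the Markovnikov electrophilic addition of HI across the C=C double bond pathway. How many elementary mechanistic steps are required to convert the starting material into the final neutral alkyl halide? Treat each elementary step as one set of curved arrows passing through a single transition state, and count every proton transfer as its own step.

3

Step 1: The π electrons of the C=C bond attack a proton of HI; Markovnikov addition places the new C–H on the less-substituted alkene carbon, so the positive charge ends up on the more-substituted carbon — a secondary carbocation. The H–I bond breaks heterolytically, releasing I⁻.
Step 2: A 1,2-hydride shift from the adjacent isopropyl carbon moves the positive charge from the secondary centre to an adjacent carbon, generating a more stable tertiary carbocation.
Step 3: The I⁻ anion donates a lone pair to the carbocation, forming the new C–I σ-bond and giving the neutral alkyl halide.
Total: 3 elementary steps.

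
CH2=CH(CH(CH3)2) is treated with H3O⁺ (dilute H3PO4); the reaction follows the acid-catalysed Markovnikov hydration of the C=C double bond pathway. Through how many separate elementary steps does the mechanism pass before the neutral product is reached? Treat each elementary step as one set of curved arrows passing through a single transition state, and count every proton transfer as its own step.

4

Step 1: The π electrons of the C=C bond attack a proton of H3O⁺; Markovnikov addition places the new C–H on the less-substituted alkene carbon, so the positive charge ends up on the more-substituted carbon — a secondary carbocation. H2O is released.
Step 2: Carbocation rearrangement: a 1,2-hydride shift from the adjacent isopropyl carbon converts the initially-formed secondary cation into the more stable tertiary cation.
Step 3: A lone pair on the oxygen of H2O attacks the carbocation, forming a C–O bond and an oxonium ion (a protonated alcohol).
Step 4: H2O removes a proton from the oxonium oxygen, regenerating H3O⁺ and giving the neutral alcohol.
Total: 4 elementary steps.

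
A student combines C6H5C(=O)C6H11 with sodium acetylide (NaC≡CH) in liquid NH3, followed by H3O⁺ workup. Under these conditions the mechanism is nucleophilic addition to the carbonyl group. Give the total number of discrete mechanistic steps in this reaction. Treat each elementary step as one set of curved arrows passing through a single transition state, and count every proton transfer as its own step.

2

Step 1: A lone pair / filled orbital on HC≡C⁻ attacks the electrophilic carbonyl carbon; the π(C=O) electrons shift onto oxygen, producing a tetrahedral alkoxide intermediate.
Step 2: On H3O⁺ workup the alkoxide oxygen is protonated, giving a propargyl alcohol.
Total: 2 elementary steps.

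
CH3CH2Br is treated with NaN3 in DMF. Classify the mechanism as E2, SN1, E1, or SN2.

SN2

Conditions: a primary substrate with a strong nucleophile in the polar aprotic solvent DMF.
These conditions are the textbook signature of the SN2 pathway.
An unhindered substrate with a strong nucleophile in a polar aprotic solvent favours one-step backside displacement.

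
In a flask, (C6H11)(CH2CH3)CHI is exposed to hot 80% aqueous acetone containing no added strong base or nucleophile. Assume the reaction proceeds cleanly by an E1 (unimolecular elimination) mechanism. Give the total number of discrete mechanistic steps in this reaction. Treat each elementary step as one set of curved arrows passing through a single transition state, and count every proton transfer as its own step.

Step 1: Ionisation: the C–I σ-bond cleaves heterolytically; both bonding electrons depart with I⁻, leaving a secondary carbocation at the α-carbon.
Step 2: A 1,2-hydride shift from the adjacent cyclohexyl carbon moves the positive charge from the secondary centre to an adjacent carbon, generating a more stable tertiary carbocation.
Step 3: A weak base (a water molecule from the solvent) removes a proton from a carbon adjacent to the cationic centre; the electrons of that C–H bond become the new π(C=C) bond, giving the alkene.
Total: 3 elementary steps.

3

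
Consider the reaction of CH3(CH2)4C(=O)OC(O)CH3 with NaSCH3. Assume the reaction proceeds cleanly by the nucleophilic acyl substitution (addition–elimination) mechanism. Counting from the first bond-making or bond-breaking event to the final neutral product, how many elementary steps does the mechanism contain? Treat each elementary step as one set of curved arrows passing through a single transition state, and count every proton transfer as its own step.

Step 1: A lone pair on the S of CH3S⁻ attacks the electrophilic acyl carbon; the π(C=O) electrons move onto oxygen, giving a tetrahedral intermediate.
Step 2: Elimination step: re-formation of the carbonyl π bond drives out CH3CO2⁻, giving the new acyl compound.
Total: 2 elementary steps.

2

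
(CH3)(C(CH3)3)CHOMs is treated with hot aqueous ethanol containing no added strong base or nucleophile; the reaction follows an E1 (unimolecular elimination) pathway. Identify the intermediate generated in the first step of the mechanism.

Step 1: Ionisation: the C–O σ-bond cleaves heterolytically; both bonding electrons depart with MsO⁻, leaving a secondary carbocation at the α-carbon.
After step 1 the species present is a secondary carbocation.

secondary carbocation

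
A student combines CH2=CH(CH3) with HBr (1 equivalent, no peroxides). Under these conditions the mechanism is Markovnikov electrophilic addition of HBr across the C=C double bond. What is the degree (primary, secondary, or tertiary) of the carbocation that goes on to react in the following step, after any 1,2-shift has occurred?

Step 1: Electrophilic addition begins with the π(C=C) electrons forming a bond to the proton of HBr. Following Markovnikov's rule, the resulting cation is secondary. The H–Br bond breaks heterolytically, releasing Br⁻.
No single 1,2-shift to an adjacent carbon would give a more-substituted cation, so no rearrangement occurs.

secondary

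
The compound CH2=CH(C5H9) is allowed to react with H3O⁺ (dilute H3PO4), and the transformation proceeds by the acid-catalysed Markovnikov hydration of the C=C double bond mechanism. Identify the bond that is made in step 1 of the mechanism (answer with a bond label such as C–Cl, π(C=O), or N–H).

Step 1: Electrophilic addition begins with the π(C=C) electrons forming a bond to the proton of H3O⁺. Following Markovnikov's rule, the resulting cation is secondary. H2O is released.
The bond formed in this step is the C–H bond.

C–H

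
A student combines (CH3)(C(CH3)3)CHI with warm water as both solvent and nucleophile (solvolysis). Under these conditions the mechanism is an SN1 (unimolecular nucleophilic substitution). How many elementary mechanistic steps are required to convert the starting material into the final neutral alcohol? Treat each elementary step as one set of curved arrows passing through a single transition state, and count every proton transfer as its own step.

4

Step 1: Unassisted departure of I⁻ (taking the C–I bonding pair) generates a secondary carbocation.
Step 2: A methyl group with its bonding pair migrates from the adjacent tert-butyl carbon to the cationic centre — a 1,2-methyl shift — upgrading the secondary cation to a tertiary one.
Step 3: Nucleophilic capture: the oxygen of H2O bonds to the cationic carbon, producing an oxonium-ion intermediate.
Step 4: Deprotonation of the oxonium oxygen by solvent water yields the neutral alcohol.
Total: 4 elementary steps.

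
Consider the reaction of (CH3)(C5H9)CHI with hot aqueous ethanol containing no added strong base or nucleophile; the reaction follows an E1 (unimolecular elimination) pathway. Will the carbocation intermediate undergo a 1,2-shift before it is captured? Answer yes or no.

yes

The first-formed carbocation is secondary.
The adjacent cyclopentyl carbon already bears 2 other carbon substituents and has a hydrogen to migrate; after a 1,2-hydride shift from that carbon the positive charge sits on a tertiary centre.
Tertiary is more stable than secondary, so the shift occurs.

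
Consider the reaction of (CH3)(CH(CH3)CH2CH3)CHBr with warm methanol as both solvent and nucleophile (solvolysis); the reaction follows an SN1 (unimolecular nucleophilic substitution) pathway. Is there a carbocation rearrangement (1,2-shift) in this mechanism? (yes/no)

The first-formed carbocation is secondary.
The adjacent sec-butyl carbon already bears 2 other carbon substituents and has a hydrogen to migrate; after a 1,2-hydride shift from that carbon the positive charge sits on a tertiary centre.
Tertiary is more stable than secondary, so the shift occurs.

yes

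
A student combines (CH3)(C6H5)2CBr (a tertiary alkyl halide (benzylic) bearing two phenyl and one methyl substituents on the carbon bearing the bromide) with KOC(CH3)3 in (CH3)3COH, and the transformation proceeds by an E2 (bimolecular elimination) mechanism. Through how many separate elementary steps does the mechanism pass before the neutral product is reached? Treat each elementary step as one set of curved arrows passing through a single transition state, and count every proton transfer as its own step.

Step 1: In one step, (CH3)3CO⁻ pulls off a β-proton, the C–Br bond cleaves, and a C=C double bond forms between the α- and β-carbons (E2, anti elimination).
Total: 1 elementary step.

1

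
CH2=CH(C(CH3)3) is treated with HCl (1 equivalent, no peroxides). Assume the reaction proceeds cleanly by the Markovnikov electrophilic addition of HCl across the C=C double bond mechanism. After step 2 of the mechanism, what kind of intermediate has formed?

Step 1: Electrophilic addition begins with the π(C=C) electrons forming a bond to the proton of HCl. Following Markovnikov's rule, the resulting cation is secondary. The H–Cl bond breaks heterolytically, releasing Cl⁻.
Step 2: Carbocation rearrangement: a 1,2-methyl shift from the adjacent tert-butyl carbon converts the initially-formed secondary cation into the more stable tertiary cation.
After step 2 the species present is a tertiary carbocation.

tertiary carbocation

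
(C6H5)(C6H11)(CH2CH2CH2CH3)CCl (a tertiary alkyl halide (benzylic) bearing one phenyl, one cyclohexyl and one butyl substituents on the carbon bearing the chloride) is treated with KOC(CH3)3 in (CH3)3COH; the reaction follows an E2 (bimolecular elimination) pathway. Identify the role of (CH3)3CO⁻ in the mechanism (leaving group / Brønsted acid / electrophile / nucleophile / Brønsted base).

Brønsted base

Step 1: In one step, (CH3)3CO⁻ pulls off a β-proton, the C–Cl bond cleaves, and a C=C double bond forms between the α- and β-carbons (E2, anti elimination).
(CH3)3CO⁻ accepts a proton in a proton-transfer step — a Brønsted base.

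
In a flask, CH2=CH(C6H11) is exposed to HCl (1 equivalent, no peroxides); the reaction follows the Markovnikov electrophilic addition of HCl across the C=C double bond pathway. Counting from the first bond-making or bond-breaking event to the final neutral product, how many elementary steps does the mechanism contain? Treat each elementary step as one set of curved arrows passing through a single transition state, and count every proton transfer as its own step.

3

Step 1: Protonation of the alkene by HCl: the π bond acts as the nucleophile and picks up H⁺, giving the more stable (Markovnikov) secondary carbocation. The H–Cl bond breaks heterolytically, releasing Cl⁻.
Step 2: A 1,2-hydride shift from the adjacent cyclohexyl carbon moves the positive charge from the secondary centre to an adjacent carbon, generating a more stable tertiary carbocation.
Step 3: Cl⁻ captures the cation: a lone pair on Cl⁻ fills the empty p orbital, producing the alkyl halide product.
Total: 3 elementary steps.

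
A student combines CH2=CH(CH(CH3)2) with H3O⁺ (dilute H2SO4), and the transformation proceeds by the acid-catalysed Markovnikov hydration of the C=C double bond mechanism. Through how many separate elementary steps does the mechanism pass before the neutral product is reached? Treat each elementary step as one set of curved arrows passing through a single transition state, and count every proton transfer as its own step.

4

Step 1: Protonation of the alkene by H3O⁺: the π bond acts as the nucleophile and picks up H⁺, giving the more stable (Markovnikov) secondary carbocation. H2O is released.
Step 2: A hydride (H with its bonding pair) migrates from the adjacent isopropyl carbon to the cationic centre — a 1,2-hydride shift — upgrading the secondary cation to a tertiary one.
Step 3: Nucleophilic capture of the cation by H2O produces the protonated alcohol (an oxonium ion).
Step 4: Deprotonation of the oxonium ion by a water molecule delivers the neutral alcohol and regenerates the acid catalyst.
Total: 4 elementary steps.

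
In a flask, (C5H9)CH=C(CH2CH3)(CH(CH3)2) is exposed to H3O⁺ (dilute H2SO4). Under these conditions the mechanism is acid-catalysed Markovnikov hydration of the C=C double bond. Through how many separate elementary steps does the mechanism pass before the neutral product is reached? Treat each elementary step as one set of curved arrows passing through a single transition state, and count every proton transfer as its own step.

Step 1: Electrophilic addition begins with the π(C=C) electrons forming a bond to the proton of H3O⁺. Following Markovnikov's rule, the resulting cation is tertiary. H2O is released.
(No 1,2-shift: no single shift to an adjacent carbon would give a more stable cation.)
Step 2: A lone pair on the oxygen of H2O attacks the carbocation, forming a C–O bond and an oxonium ion (a protonated alcohol).
Step 3: Proton transfer from the O–H of the oxonium ion to H2O completes the catalytic cycle and yields the alcohol.
Total: 3 elementary steps.

3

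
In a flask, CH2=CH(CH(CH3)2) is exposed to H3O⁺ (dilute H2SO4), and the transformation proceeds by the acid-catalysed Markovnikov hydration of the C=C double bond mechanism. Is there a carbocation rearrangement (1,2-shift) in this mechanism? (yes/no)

The first-formed carbocation is secondary.
The adjacent isopropyl carbon already bears 2 other carbon substituents and has a hydrogen to migrate; after a 1,2-hydride shift from that carbon the positive charge sits on a tertiary centre.
Tertiary is more stable than secondary, so the shift occurs.

yes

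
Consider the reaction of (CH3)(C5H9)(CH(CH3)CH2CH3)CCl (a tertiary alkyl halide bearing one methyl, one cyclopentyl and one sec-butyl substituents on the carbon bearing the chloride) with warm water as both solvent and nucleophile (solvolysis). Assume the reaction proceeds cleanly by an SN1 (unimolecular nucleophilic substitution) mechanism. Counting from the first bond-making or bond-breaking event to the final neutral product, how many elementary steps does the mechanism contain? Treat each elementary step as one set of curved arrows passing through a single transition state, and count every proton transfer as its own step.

3

Step 1: The C–Cl bond breaks with both electrons going to the chloride; Cl⁻ leaves and a tertiary carbocation remains.
(No 1,2-shift: no single shift to an adjacent carbon would give a more stable cation.)
Step 2: H2O donates an oxygen lone pair into the empty p orbital of the cation, giving a protonated alcohol (an oxonium ion).
Step 3: A second solvent molecule removes the proton on oxygen, giving the neutral alcohol product.
Total: 3 elementary steps.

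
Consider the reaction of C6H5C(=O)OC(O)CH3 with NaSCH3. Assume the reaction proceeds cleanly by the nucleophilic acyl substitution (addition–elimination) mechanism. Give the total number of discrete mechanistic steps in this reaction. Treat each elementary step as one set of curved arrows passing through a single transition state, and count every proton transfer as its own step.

Step 1: CH3S⁻ adds to the carbonyl carbon; the C=O π electrons shift onto oxygen and a tetrahedral alkoxide intermediate forms.
Step 2: Collapse of the tetrahedral intermediate: the alkoxide oxygen pushes its lone pair back to re-form C=O while CH3CO2⁻ leaves.
Total: 2 elementary steps.

2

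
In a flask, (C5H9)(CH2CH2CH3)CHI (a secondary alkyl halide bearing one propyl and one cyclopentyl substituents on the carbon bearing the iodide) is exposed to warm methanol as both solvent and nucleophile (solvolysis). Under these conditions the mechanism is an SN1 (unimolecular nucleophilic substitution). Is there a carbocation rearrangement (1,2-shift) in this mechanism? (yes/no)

The first-formed carbocation is secondary.
The adjacent cyclopentyl carbon already bears 2 other carbon substituents and has a hydrogen to migrate; after a 1,2-hydride shift from that carbon the positive charge sits on a tertiary centre.
Tertiary is more stable than secondary, so the shift occurs.

yes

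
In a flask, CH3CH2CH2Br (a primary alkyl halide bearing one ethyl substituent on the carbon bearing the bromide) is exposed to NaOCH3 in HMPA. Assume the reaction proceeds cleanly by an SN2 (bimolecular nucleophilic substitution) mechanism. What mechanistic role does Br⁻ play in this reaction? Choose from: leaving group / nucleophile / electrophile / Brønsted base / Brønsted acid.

Step 1: Backside attack by CH3O⁻ on the carbon bearing the bromide: the new C–O bond forms as the C–Br bond breaks, with Walden inversion at carbon.
Br⁻ departs with both electrons of the breaking σ-bond — that is the definition of a leaving group.

leaving group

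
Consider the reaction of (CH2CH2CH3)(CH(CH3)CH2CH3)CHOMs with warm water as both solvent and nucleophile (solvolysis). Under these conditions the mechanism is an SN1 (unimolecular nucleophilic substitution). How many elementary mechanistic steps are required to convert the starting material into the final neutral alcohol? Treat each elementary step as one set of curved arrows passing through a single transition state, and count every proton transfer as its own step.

Step 1: Unassisted departure of MsO⁻ (taking the C–O bonding pair) generates a secondary carbocation.
Step 2: Carbocation rearrangement: a 1,2-hydride shift from the adjacent sec-butyl carbon converts the initially-formed secondary cation into the more stable tertiary cation.
Step 3: Nucleophilic capture: the oxygen of H2O bonds to the cationic carbon, producing an oxonium-ion intermediate.
Step 4: Deprotonation of the oxonium oxygen by solvent water yields the neutral alcohol.
Total: 4 elementary steps.

4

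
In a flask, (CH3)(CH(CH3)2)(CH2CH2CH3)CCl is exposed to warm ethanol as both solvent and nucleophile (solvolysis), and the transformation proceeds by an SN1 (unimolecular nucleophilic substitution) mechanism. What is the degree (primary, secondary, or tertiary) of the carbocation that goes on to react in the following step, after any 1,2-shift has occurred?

Step 1: Rate-determining heterolysis of the C–Cl bond gives Cl⁻ and a tertiary carbocation.
No single 1,2-shift to an adjacent carbon would give a more-substituted cation, so no rearrangement occurs.

tertiary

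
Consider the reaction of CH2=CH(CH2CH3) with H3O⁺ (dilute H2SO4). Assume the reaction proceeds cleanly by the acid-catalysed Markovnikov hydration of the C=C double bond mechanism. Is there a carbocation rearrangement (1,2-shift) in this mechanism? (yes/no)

no

The first-formed carbocation is secondary.
No single 1,2-shift to an adjacent carbon would produce a more-substituted cation than the one already present, so no rearrangement occurs.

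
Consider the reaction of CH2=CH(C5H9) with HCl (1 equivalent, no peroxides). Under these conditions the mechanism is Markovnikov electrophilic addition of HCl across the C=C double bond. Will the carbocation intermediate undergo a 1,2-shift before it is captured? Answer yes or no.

yes

The first-formed carbocation is secondary.
The adjacent cyclopentyl carbon already bears 2 other carbon substituents and has a hydrogen to migrate; after a 1,2-hydride shift from that carbon the positive charge sits on a tertiary centre.
Tertiary is more stable than secondary, so the shift occurs.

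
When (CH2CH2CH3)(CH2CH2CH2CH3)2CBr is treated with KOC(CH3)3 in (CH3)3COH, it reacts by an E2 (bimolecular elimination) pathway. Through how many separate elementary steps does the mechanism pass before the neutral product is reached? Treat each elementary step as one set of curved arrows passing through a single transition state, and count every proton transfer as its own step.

1

Step 1: In one step, (CH3)3CO⁻ pulls off a β-proton, the C–Br bond cleaves, and a C=C double bond forms between the α- and β-carbons (E2, anti elimination).
Total: 1 elementary step.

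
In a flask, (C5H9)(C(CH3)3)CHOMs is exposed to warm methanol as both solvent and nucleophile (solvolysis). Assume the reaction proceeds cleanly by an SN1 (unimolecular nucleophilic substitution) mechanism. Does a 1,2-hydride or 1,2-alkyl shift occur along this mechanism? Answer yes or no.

yes

The first-formed carbocation is secondary.
The adjacent cyclopentyl carbon already bears 2 other carbon substituents and has a hydrogen to migrate; after a 1,2-hydride shift from that carbon the positive charge sits on a tertiary centre.
Tertiary is more stable than secondary, so the shift occurs.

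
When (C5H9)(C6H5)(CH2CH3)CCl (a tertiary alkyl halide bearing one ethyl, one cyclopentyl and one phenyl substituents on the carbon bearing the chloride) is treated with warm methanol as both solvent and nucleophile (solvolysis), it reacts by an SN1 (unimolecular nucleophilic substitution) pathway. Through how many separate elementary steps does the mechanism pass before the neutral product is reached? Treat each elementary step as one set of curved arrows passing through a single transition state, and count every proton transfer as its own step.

3

Step 1: Ionisation: the C–Cl σ-bond cleaves heterolytically; both bonding electrons depart with Cl⁻, leaving a tertiary carbocation at the α-carbon.
(No 1,2-shift: no single shift to an adjacent carbon would give a more stable cation.)
Step 2: CH3OH donates an oxygen lone pair into the empty p orbital of the cation, giving a protonated ether (an oxonium ion).
Step 3: A second solvent molecule removes the proton on oxygen, giving the neutral ether product.
Total: 3 elementary steps.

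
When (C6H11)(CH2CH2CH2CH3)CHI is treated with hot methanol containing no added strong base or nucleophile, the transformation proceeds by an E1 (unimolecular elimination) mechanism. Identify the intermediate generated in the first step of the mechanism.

secondary carbocation

Step 1: Ionisation: the C–I σ-bond cleaves heterolytically; both bonding electrons depart with I⁻, leaving a secondary carbocation at the α-carbon.
After step 1 the species present is a secondary carbocation.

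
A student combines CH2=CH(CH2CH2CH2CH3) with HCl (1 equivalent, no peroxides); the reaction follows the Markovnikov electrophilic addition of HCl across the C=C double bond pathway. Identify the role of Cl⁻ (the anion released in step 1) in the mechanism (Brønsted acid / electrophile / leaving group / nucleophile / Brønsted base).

Step 2: Nucleophilic attack by Cl⁻ on the carbocation completes the addition, giving R–Cl.
Cl⁻ (the anion released in step 1) donates an electron pair to form a new σ-bond to carbon — it is the nucleophile.

nucleophile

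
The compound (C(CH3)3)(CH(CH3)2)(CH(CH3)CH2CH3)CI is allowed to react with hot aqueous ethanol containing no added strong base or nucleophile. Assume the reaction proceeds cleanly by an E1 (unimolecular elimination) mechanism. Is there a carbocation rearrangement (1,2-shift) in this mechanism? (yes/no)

no

The first-formed carbocation is tertiary.
No single 1,2-shift to an adjacent carbon would produce a more-substituted cation than the one already present, so no rearrangement occurs.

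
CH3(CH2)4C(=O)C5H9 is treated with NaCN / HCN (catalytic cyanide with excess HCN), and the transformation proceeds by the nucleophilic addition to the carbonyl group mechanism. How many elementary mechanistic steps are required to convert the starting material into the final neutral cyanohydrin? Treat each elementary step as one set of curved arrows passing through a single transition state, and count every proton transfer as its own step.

2

Step 1: A lone pair / filled orbital on CN⁻ attacks the electrophilic carbonyl carbon; the π(C=O) electrons shift onto oxygen, producing a tetrahedral alkoxide intermediate.
Step 2: The alkoxide oxygen removes a proton from HCN present in the mixture, giving a cyanohydrin and regenerating CN⁻.
Total: 2 elementary steps.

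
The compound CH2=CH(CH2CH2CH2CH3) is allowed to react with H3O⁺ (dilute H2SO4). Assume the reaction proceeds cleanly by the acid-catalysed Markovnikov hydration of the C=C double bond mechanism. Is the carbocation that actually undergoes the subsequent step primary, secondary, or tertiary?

secondary

Step 1: Electrophilic addition begins with the π(C=C) electrons forming a bond to the proton of H3O⁺. Following Markovnikov's rule, the resulting cation is secondary. H2O is released.
No single 1,2-shift to an adjacent carbon would give a more-substituted cation, so no rearrangement occurs.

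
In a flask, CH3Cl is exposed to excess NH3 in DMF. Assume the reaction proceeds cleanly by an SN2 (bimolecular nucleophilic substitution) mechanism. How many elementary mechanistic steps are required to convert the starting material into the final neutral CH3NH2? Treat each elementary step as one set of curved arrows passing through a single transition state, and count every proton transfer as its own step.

2

Step 1: A lone pair on the N of NH3 attacks the α-carbon from the back side while the C–Cl bond breaks; both bonding electrons leave with Cl⁻. The product of this concerted step is an alkylammonium ion.
Step 2: A second equivalent of NH3 removes a proton from the N, giving the neutral product.
Total: 2 elementary steps.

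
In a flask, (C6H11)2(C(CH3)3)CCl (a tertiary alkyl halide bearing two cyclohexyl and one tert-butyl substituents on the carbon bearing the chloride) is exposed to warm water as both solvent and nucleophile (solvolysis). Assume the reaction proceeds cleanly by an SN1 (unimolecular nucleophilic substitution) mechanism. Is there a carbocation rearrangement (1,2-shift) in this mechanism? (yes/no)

The first-formed carbocation is tertiary.
No single 1,2-shift to an adjacent carbon would produce a more-substituted cation than the one already present, so no rearrangement occurs.

no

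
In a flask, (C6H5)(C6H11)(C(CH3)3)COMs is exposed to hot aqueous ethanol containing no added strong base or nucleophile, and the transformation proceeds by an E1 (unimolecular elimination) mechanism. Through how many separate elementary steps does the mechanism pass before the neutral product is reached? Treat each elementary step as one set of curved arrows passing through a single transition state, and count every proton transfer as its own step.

Step 1: The C–O bond breaks with both electrons going to the mesylate; MsO⁻ leaves and a tertiary carbocation remains.
(No 1,2-shift: no single shift to an adjacent carbon would give a more stable cation.)
Step 2: A weak base (a water (or ethanol) molecule from the solvent) removes a proton from a carbon adjacent to the cationic centre; the electrons of that C–H bond become the new π(C=C) bond, giving the alkene.
Total: 2 elementary steps.

2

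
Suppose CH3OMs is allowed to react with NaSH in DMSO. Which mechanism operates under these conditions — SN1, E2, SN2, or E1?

SN2

Conditions: a methyl substrate with a strong nucleophile in the polar aprotic solvent DMSO.
These conditions are the textbook signature of the SN2 pathway.
An unhindered substrate with a strong nucleophile in a polar aprotic solvent favours one-step backside displacement.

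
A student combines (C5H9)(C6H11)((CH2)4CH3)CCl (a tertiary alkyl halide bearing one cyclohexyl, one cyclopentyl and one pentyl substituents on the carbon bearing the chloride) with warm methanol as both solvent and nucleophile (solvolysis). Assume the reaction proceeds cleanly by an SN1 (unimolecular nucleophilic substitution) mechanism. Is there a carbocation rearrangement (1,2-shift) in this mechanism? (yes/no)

The first-formed carbocation is tertiary.
No single 1,2-shift to an adjacent carbon would produce a more-substituted cation than the one already present, so no rearrangement occurs.

no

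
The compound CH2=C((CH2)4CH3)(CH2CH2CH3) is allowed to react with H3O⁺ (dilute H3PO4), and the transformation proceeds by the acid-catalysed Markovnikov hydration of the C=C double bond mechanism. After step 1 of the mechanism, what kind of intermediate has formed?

Step 1: Electrophilic addition begins with the π(C=C) electrons forming a bond to the proton of H3O⁺. Following Markovnikov's rule, the resulting cation is tertiary. H2O is released.
After step 1 the species present is a tertiary carbocation.

tertiary carbocation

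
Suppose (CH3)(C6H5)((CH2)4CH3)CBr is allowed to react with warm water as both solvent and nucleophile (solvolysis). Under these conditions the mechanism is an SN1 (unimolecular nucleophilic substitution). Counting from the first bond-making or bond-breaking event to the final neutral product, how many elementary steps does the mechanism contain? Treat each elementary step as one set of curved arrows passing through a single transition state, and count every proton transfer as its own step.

3

Step 1: Rate-determining heterolysis of the C–Br bond gives Br⁻ and a tertiary carbocation.
(No 1,2-shift: no single shift to an adjacent carbon would give a more stable cation.)
Step 2: A lone pair on the oxygen of H2O attacks the carbocation, forming a new C–O σ-bond and an oxonium ion.
Step 3: A second solvent molecule removes the proton on oxygen, giving the neutral alcohol product.
Total: 3 elementary steps.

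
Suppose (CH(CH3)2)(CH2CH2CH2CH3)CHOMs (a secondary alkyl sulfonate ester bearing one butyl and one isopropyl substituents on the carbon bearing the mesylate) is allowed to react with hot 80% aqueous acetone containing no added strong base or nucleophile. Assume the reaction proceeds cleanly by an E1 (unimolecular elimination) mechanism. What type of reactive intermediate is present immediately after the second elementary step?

Step 1: Ionisation: the C–O σ-bond cleaves heterolytically; both bonding electrons depart with MsO⁻, leaving a secondary carbocation at the α-carbon.
Step 2: Carbocation rearrangement: a 1,2-hydride shift from the adjacent isopropyl carbon converts the initially-formed secondary cation into the more stable tertiary cation.
After step 2 the species present is a tertiary carbocation.

tertiary carbocation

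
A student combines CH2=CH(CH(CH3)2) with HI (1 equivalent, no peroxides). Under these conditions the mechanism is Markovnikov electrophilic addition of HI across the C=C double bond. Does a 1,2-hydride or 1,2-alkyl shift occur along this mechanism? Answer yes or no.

yes

The first-formed carbocation is secondary.
The adjacent isopropyl carbon already bears 2 other carbon substituents and has a hydrogen to migrate; after a 1,2-hydride shift from that carbon the positive charge sits on a tertiary centre.
Tertiary is more stable than secondary, so the shift occurs.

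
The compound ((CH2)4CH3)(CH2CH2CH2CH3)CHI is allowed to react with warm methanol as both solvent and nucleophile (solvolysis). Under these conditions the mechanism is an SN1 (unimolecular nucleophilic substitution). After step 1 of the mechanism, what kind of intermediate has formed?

secondary carbocation

Step 1: Ionisation: the C–I σ-bond cleaves heterolytically; both bonding electrons depart with I⁻, leaving a secondary carbocation at the α-carbon.
After step 1 the species present is a secondary carbocation.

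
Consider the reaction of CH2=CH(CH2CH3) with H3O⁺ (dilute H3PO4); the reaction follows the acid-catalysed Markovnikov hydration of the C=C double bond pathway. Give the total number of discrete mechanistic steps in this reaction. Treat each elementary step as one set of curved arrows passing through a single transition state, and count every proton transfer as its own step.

3

Step 1: Protonation of the alkene by H3O⁺: the π bond acts as the nucleophile and picks up H⁺, giving the more stable (Markovnikov) secondary carbocation. H2O is released.
(No 1,2-shift: no single shift to an adjacent carbon would give a more stable cation.)
Step 2: Nucleophilic capture of the cation by H2O produces the protonated alcohol (an oxonium ion).
Step 3: H2O removes a proton from the oxonium oxygen, regenerating H3O⁺ and giving the neutral alcohol.
Total: 3 elementary steps.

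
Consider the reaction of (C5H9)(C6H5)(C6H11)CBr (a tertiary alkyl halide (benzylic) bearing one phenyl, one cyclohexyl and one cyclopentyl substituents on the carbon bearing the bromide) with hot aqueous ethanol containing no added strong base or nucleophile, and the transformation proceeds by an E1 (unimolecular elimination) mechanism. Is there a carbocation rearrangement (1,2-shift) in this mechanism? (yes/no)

The first-formed carbocation is tertiary.
No single 1,2-shift to an adjacent carbon would produce a more-substituted cation than the one already present, so no rearrangement occurs.

no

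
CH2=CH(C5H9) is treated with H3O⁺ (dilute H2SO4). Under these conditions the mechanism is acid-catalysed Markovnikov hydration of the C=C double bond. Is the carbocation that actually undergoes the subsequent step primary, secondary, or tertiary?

tertiary

Step 1: Electrophilic addition begins with the π(C=C) electrons forming a bond to the proton of H3O⁺. Following Markovnikov's rule, the resulting cation is secondary. H2O is released.
Step 2: A hydride (H with its bonding pair) migrates from the adjacent cyclopentyl carbon to the cationic centre — a 1,2-hydride shift — upgrading the secondary cation to a tertiary one.
The cation rearranges from secondary to tertiary via a 1,2-hydride shift from the adjacent cyclopentyl carbon; the tertiary cation is what reacts next.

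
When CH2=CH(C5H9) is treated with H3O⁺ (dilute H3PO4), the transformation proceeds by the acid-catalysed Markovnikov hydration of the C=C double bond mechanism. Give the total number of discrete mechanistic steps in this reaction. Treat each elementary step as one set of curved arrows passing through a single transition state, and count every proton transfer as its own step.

Step 1: Electrophilic addition begins with the π(C=C) electrons forming a bond to the proton of H3O⁺. Following Markovnikov's rule, the resulting cation is secondary. H2O is released.
Step 2: A 1,2-hydride shift from the adjacent cyclopentyl carbon moves the positive charge from the secondary centre to an adjacent carbon, generating a more stable tertiary carbocation.
Step 3: A lone pair on the oxygen of H2O attacks the carbocation, forming a C–O bond and an oxonium ion (a protonated alcohol).
Step 4: Proton transfer from the O–H of the oxonium ion to H2O completes the catalytic cycle and yields the alcohol.
Total: 4 elementary steps.

4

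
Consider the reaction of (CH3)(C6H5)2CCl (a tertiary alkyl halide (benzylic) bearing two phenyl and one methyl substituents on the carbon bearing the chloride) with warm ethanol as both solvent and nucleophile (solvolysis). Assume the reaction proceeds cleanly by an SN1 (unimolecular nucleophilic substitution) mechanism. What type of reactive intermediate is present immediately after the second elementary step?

Step 1: The C–Cl bond breaks with both electrons going to the chloride; Cl⁻ leaves and a tertiary carbocation remains.
Step 2: CH3CH2OH donates an oxygen lone pair into the empty p orbital of the cation, giving a protonated ether (an oxonium ion).
After step 2 the species present is an oxonium ion.

oxonium ion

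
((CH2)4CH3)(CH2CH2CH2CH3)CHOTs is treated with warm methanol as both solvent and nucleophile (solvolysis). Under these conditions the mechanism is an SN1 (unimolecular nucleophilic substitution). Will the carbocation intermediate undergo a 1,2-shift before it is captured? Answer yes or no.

no

The first-formed carbocation is secondary.
No single 1,2-shift to an adjacent carbon would produce a more-substituted cation than the one already present, so no rearrangement occurs.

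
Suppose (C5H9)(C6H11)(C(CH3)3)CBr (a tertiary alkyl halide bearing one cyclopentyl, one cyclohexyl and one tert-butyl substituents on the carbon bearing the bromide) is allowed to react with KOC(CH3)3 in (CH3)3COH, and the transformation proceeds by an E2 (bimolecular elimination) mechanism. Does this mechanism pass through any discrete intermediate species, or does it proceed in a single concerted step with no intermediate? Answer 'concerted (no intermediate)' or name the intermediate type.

In one step, (CH3)3CO⁻ pulls off a β-proton, the C–Br bond cleaves, and a C=C double bond forms between the α- and β-carbons (E2, anti elimination).
All bond changes occur in one transition state; no discrete intermediate is formed.

concerted (no intermediate)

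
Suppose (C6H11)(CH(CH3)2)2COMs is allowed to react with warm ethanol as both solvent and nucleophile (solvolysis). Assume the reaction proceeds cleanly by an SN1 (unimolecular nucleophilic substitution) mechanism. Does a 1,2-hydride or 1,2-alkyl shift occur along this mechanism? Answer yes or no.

The first-formed carbocation is tertiary.
No single 1,2-shift to an adjacent carbon would produce a more-substituted cation than the one already present, so no rearrangement occurs.

no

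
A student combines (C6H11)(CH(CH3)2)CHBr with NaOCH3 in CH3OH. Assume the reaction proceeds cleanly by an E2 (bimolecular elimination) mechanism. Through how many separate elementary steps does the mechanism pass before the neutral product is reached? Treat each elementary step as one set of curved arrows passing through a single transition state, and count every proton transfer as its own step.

1

Step 1: Concerted anti-periplanar elimination: CH3O⁻ abstracts a β-H while Br⁻ leaves, and the C–H electrons become the new C=C π bond — all in a single transition state.
Total: 1 elementary step.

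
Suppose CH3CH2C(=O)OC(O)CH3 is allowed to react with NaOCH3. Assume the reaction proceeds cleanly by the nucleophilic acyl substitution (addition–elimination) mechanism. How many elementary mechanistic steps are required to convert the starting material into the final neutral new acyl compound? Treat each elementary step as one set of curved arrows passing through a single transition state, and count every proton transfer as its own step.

Step 1: CH3O⁻ adds to the carbonyl carbon; the C=O π electrons shift onto oxygen and a tetrahedral alkoxide intermediate forms.
Step 2: Elimination step: re-formation of the carbonyl π bond drives out CH3CO2⁻, giving the new acyl compound.
Total: 2 elementary steps.

2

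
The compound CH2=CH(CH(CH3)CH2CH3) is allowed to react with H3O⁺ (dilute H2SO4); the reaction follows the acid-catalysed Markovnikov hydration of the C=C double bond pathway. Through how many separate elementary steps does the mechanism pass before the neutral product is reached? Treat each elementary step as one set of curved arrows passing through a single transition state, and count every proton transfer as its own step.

Step 1: Protonation of the alkene by H3O⁺: the π bond acts as the nucleophile and picks up H⁺, giving the more stable (Markovnikov) secondary carbocation. H2O is released.
Step 2: A 1,2-hydride shift from the adjacent sec-butyl carbon moves the positive charge from the secondary centre to an adjacent carbon, generating a more stable tertiary carbocation.
Step 3: Nucleophilic capture of the cation by H2O produces the protonated alcohol (an oxonium ion).
Step 4: H2O removes a proton from the oxonium oxygen, regenerating H3O⁺ and giving the neutral alcohol.
Total: 4 elementary steps.

4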